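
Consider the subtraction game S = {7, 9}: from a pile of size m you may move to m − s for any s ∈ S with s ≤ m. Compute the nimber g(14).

2

Build the Grundy sequence with g(k) = mex{g(k−s) : s ∈ {7, 9}, s ≤ k}:
k:     0  1  2  3  4  5  6  7  8  9 10 11 12 13 14
g(k):  0  0  0  0  0  0  0  1  1  1  1  1  1  1  2
So g(14) = 2.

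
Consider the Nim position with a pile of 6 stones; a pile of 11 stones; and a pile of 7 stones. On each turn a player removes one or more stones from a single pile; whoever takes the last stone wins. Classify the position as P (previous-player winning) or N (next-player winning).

Compute the nim-sum pairwise:
6 ^ 11 = 13
13 ^ 7 = 10
The nim-sum is 10 ≠ 0, so this is an N-position: the player to move can win.

N-position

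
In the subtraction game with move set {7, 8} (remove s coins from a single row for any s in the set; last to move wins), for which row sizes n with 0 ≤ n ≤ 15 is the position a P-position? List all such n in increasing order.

0, 1, 2, 3, 4, 5, 6, 15

Build the Grundy sequence with g(k) = mex{g(k−s) : s ∈ {7, 8}, s ≤ k}:
k:     0  1  2  3  4  5  6  7  8  9 10 11 12 13 14 15
g(k):  0  0  0  0  0  0  0  1  1  1  1  1  1  1  2  0
The P-positions (g = 0) in 0..15 are 0, 1, 2, 3, 4, 5, 6, 15.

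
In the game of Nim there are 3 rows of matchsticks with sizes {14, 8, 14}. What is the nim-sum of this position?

8

In binary:
  1110  (14)
  1000  (8)
  1110  (14)
  ----
  1000  (8)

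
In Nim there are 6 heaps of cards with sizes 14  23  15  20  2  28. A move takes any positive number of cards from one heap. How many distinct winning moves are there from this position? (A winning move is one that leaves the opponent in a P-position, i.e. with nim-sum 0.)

3

In binary:
  01110  (14)
  10111  (23)
  01111  (15)
  10100  (20)
  00010  (2)
  11100  (28)
  -----
  11100  (28)
The overall nim-sum is X = 28. A heap of size p has a winning move iff p XOR X < p (reduce it to p XOR X).
  14: 14 XOR 28 = 18 ≥ 14 — no move.
  23: 23 XOR 28 = 11 < 23 — winning move (to 11).
  15: 15 XOR 28 = 19 ≥ 15 — no move.
  20: 20 XOR 28 = 8 < 20 — winning move (to 8).
  2: 2 XOR 28 = 30 ≥ 2 — no move.
  28: 28 XOR 28 = 0 < 28 — winning move (to 0).
That gives 3 winning moves.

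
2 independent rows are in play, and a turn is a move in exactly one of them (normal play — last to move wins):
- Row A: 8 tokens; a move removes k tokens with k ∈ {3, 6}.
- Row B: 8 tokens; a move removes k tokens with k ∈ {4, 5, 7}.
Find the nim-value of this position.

Build the Grundy sequence for row A with g(k) = mex{g(k−s) : s ∈ {3, 6}, s ≤ k}:
g(0) = mex{} = 0
g(1) = mex{} = 0
g(2) = mex{} = 0
g(3) = mex{0} = 1
g(4) = mex{0} = 1
g(5) = mex{0} = 1
g(6) = mex{0,1} = 2
g(7) = mex{0,1} = 2
g(8) = mex{0,1} = 2
So g(8) = 2.
Grundy values for row B (subtraction set {4, 5, 7}):
g(0) = mex{} = 0
g(1) = mex{} = 0
g(2) = mex{} = 0
g(3) = mex{} = 0
g(4) = mex{0} = 1
g(5) = mex{0} = 1
g(6) = mex{0} = 1
g(7) = mex{0} = 1
g(8) = mex{0,1} = 2
So g(8) = 2.
By the Sprague-Grundy theorem, the Grundy value of a sum of independent games is the XOR of the component values.
Combined value = 2 XOR 2 = 0.

0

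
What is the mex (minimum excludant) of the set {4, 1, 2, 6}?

0

0 is not in the set, so the mex is 0.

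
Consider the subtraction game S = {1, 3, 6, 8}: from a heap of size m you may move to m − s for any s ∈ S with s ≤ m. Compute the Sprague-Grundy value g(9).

0

Build the Grundy sequence with g(k) = mex{g(k−s) : s ∈ {1, 3, 6, 8}, s ≤ k}:
g(0) = mex{} = 0
g(1) = mex{0} = 1
g(2) = mex{1} = 0
g(3) = mex{0} = 1
g(4) = mex{1} = 0
g(5) = mex{0} = 1
g(6) = mex{0,1} = 2
g(7) = mex{0,1,2} = 3
g(8) = mex{0,1,3} = 2
g(9) = mex{1,2} = 0
So g(9) = 0.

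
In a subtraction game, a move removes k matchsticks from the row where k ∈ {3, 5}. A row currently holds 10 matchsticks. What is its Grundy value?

0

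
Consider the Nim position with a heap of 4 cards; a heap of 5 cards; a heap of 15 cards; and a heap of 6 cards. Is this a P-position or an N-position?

N-position

Compute the nim-sum pairwise:
4 ⊕ 5 = 1
1 ⊕ 15 = 14
14 ⊕ 6 = 8
The nim-sum is 8 ≠ 0, so this is an N-position: the player to move can win.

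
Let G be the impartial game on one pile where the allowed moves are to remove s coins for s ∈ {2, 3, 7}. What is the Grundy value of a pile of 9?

Grundy values for subtraction set {2, 3, 7}:
g(0) = mex{} = 0
g(1) = mex{} = 0
g(2) = mex{0} = 1
g(3) = mex{0} = 1
g(4) = mex{0,1} = 2
g(5) = mex{1} = 0
g(6) = mex{1,2} = 0
g(7) = mex{0,2} = 1
g(8) = mex{0} = 1
g(9) = mex{0,1} = 2
So g(9) = 2.

2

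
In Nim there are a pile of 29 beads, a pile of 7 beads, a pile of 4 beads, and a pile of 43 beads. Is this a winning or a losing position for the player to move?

Bitwise XOR of the heap sizes:
  011101  (29)
  000111  (7)
  000100  (4)
  101011  (43)
  ------
  110101  (53)
The nim-sum is 53 ≠ 0, so this is an N-position: the player to move can win.

Winning position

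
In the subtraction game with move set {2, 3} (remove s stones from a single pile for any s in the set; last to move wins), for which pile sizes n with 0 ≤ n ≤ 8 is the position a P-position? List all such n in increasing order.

0, 1, 5, 6

Build the Grundy sequence with g(k) = mex{g(k−s) : s ∈ {2, 3}, s ≤ k}:
k:     0  1  2  3  4  5  6  7  8
g(k):  0  0  1  1  2  0  0  1  1
The P-positions (g = 0) in 0..8 are 0, 1, 5, 6.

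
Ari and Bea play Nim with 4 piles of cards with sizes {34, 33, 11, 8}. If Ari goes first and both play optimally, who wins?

Nim-sum: 34 XOR 33 XOR 11 XOR 8 = 0.
The nim-sum is 0, so this is a P-position: the player to move is in a losing position under optimal play; Ari is about to move from it and so loses — Bea wins.

Bea wins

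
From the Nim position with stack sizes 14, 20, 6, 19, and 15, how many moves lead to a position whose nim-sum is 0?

0

Compute the nim-sum pairwise:
14 XOR 20 = 26
26 XOR 6 = 28
28 XOR 19 = 15
15 XOR 15 = 0
The nim-sum is already 0, so every move leaves a nonzero nim-sum — there are no winning moves.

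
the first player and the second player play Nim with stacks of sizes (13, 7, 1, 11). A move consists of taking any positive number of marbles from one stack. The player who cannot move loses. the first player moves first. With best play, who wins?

the second player wins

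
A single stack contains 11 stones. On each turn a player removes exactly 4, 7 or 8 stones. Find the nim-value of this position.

Grundy values for subtraction set {4, 7, 8}:
g(0) = mex{} = 0
g(1) = mex{} = 0
g(2) = mex{} = 0
g(3) = mex{} = 0
g(4) = mex{0} = 1
g(5) = mex{0} = 1
g(6) = mex{0} = 1
g(7) = mex{0} = 1
g(8) = mex{0,1} = 2
g(9) = mex{0,1} = 2
g(10) = mex{0,1} = 2
g(11) = mex{0,1} = 2
So g(11) = 2.

2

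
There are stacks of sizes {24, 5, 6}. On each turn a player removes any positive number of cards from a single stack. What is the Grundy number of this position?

27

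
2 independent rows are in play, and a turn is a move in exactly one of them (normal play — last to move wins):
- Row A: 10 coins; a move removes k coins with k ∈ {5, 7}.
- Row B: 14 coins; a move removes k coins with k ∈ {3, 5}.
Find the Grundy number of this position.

For row A, compute g(0), g(1), … with moves {5, 7}:
k:     0  1  2  3  4  5  6  7  8  9 10
g(k):  0  0  0  0  0  1  1  1  1  1  2
So g(10) = 2.
Build the Grundy sequence for row B with g(k) = mex{g(k−s) : s ∈ {3, 5}, s ≤ k}:
g(0) = mex{} = 0
g(1) = mex{} = 0
g(2) = mex{} = 0
g(3) = mex{0} = 1
g(4) = mex{0} = 1
g(5) = mex{0} = 1
g(6) = mex{0,1} = 2
g(7) = mex{0,1} = 2
g(8) = mex{1} = 0
g(9) = mex{1,2} = 0
g(10) = mex{1,2} = 0
g(11) = mex{0,2} = 1
g(12) = mex{0,2} = 1
g(13) = mex{0} = 1
g(14) = mex{0,1} = 2
So g(14) = 2.
By the Sprague-Grundy theorem, the Grundy value of a sum of independent games is the XOR of the component values.
Combined value = 2 XOR 2 = 0.

0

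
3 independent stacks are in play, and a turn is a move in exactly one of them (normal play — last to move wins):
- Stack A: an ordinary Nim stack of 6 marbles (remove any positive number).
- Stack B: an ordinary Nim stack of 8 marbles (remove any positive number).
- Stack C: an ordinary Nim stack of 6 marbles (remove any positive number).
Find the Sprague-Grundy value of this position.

8

Stack A is a plain Nim stack of size 6, so its Grundy value is 6.
Stack B is a plain Nim stack of size 8, so its Grundy value is 8.
Stack C is a plain Nim stack of size 6, so its Grundy value is 6.
By the Sprague-Grundy theorem, the Grundy value of a sum of independent games is the XOR of the component values.
Combined value = 6 XOR 8 XOR 6 = 8.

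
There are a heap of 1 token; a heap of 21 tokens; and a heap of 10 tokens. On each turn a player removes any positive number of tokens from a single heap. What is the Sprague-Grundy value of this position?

30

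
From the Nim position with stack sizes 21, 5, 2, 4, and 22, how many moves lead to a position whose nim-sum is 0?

0

Write each in binary and XOR column by column:
  10101  (21)
  00101  (5)
  00010  (2)
  00100  (4)
  10110  (22)
  -----
  00000  (0)
The nim-sum is already 0, so every move leaves a nonzero nim-sum — there are no winning moves.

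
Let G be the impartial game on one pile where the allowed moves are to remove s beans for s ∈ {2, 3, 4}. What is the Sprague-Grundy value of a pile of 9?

Grundy values for subtraction set {2, 3, 4}:
g(0) = mex{} = 0
g(1) = mex{} = 0
g(2) = mex{0} = 1
g(3) = mex{0} = 1
g(4) = mex{0,1} = 2
g(5) = mex{0,1} = 2
g(6) = mex{1,2} = 0
g(7) = mex{1,2} = 0
g(8) = mex{0,2} = 1
g(9) = mex{0,2} = 1
So g(9) = 1.

1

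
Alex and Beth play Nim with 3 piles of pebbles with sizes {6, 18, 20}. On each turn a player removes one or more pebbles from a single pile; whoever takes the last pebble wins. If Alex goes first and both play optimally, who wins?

Beth wins

Compute the nim-sum pairwise:
6 ^ 18 = 20
20 ^ 20 = 0
The nim-sum is 0, so this is a P-position: the player to move is in a losing position under optimal play; Alex is about to move from it and so loses — Beth wins.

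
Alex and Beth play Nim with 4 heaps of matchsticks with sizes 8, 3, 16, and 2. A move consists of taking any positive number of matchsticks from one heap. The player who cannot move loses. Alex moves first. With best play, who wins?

Alex wins

Compute the nim-sum pairwise:
8 XOR 3 = 11
11 XOR 16 = 27
27 XOR 2 = 25
The nim-sum is 25 ≠ 0, so this is an N-position: the player to move can win; Alex has a winning move.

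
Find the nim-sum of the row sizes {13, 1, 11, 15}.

8

Nim-sum: 13 ^ 1 ^ 11 ^ 15 = 8.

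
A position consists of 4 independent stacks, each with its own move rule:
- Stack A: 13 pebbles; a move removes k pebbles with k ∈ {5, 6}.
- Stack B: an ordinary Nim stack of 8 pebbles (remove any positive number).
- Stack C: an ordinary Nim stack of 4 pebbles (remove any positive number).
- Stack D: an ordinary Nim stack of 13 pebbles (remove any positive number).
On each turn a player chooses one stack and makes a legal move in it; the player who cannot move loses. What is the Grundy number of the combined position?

1

Build the Grundy sequence for stack A with g(k) = mex{g(k−s) : s ∈ {5, 6}, s ≤ k}:
k:     0  1  2  3  4  5  6  7  8  9 10 11 12 13
g(k):  0  0  0  0  0  1  1  1  1  1  2  0  0  0
So g(13) = 0.
Stack B is a plain Nim stack of size 8, so its Grundy value is 8.
Stack C is a plain Nim stack of size 4, so its Grundy value is 4.
Stack D is a plain Nim stack of size 13, so its Grundy value is 13.
The value of a disjunctive sum is the nim-sum of the parts.
Combined value = 0 ⊕ 8 ⊕ 4 ⊕ 13 = 1.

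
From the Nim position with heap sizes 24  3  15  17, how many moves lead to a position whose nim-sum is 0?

1

In binary:
  11000  (24)
  00011  (3)
  01111  (15)
  10001  (17)
  -----
  00101  (5)
The overall nim-sum is X = 5. A heap of size p has a winning move iff p XOR X < p (reduce it to p XOR X).
  24: 24 XOR 5 = 29 ≥ 24 — no move.
  3: 3 XOR 5 = 6 ≥ 3 — no move.
  15: 15 XOR 5 = 10 < 15 — winning move (to 10).
  17: 17 XOR 5 = 20 ≥ 17 — no move.
That gives 1 winning move.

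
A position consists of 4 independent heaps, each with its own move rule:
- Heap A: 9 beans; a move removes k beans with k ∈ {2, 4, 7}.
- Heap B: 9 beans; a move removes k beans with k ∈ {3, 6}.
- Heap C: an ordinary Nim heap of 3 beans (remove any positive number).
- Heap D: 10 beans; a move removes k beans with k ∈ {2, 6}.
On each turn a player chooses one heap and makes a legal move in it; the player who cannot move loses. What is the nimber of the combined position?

2

For heap A, compute g(0), g(1), … with moves {2, 4, 7}:
k:     0  1  2  3  4  5  6  7  8  9
g(k):  0  0  1  1  2  2  0  3  1  0
So g(9) = 0.
Grundy values for heap B (subtraction set {3, 6}):
k:     0  1  2  3  4  5  6  7  8  9
g(k):  0  0  0  1  1  1  2  2  2  0
So g(9) = 0.
Heap C is a plain Nim heap of size 3, so its Grundy value is 3.
Grundy values for heap D (subtraction set {2, 6}):
g(0) = mex{} = 0
g(1) = mex{} = 0
g(2) = mex{0} = 1
g(3) = mex{0} = 1
g(4) = mex{1} = 0
g(5) = mex{1} = 0
g(6) = mex{0} = 1
g(7) = mex{0} = 1
g(8) = mex{1} = 0
g(9) = mex{1} = 0
g(10) = mex{0} = 1
So g(10) = 1.
The value of a disjunctive sum is the nim-sum of the parts.
Combined value = 0 XOR 0 XOR 3 XOR 1 = 2.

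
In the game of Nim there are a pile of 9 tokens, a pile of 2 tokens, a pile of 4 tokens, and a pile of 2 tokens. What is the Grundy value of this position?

Nim-sum: 9 ⊕ 2 ⊕ 4 ⊕ 2 = 13.

13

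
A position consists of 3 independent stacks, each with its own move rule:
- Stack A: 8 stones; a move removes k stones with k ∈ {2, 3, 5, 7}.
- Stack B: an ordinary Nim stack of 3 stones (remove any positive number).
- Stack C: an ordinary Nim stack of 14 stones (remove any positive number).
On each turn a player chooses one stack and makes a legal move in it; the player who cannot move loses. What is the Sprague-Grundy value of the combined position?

9

For stack A, compute g(0), g(1), … with moves {2, 3, 5, 7}:
k:     0  1  2  3  4  5  6  7  8
g(k):  0  0  1  1  2  2  3  3  4
So g(8) = 4.
Stack B is a plain Nim stack of size 3, so its Grundy value is 3.
Stack C is a plain Nim stack of size 14, so its Grundy value is 14.
The value of a disjunctive sum is the nim-sum of the parts.
Combined value = 4 ⊕ 3 ⊕ 14 = 9.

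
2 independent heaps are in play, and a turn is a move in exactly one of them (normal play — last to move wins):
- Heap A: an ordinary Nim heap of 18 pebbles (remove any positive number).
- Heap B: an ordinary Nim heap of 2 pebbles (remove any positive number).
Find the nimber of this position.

16

Heap A is a plain Nim heap of size 18, so its Grundy value is 18.
Heap B is a plain Nim heap of size 2, so its Grundy value is 2.
By the Sprague-Grundy theorem, the Grundy value of a sum of independent games is the XOR of the component values.
Combined value = 18 ⊕ 2 = 16.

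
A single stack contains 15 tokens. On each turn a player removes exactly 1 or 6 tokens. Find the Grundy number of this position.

Grundy values for subtraction set {1, 6}:
k:     0  1  2  3  4  5  6  7  8  9 10 11 12 13 14 15
g(k):  0  1  0  1  0  1  2  0  1  0  1  0  1  2  0  1
So g(15) = 1.

1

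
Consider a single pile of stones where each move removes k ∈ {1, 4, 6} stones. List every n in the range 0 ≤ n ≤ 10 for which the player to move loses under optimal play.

0, 2, 5, 7, 10

Compute g(0), g(1), … for moves {1, 4, 6}:
g(0) = mex{} = 0
g(1) = mex{0} = 1
g(2) = mex{1} = 0
g(3) = mex{0} = 1
g(4) = mex{0,1} = 2
g(5) = mex{1,2} = 0
g(6) = mex{0} = 1
g(7) = mex{1} = 0
g(8) = mex{0,2} = 1
g(9) = mex{0,1} = 2
g(10) = mex{1,2} = 0
The P-positions (g = 0) in 0..10 are 0, 2, 5, 7, 10.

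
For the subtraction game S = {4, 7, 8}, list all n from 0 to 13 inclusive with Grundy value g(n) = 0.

0, 1, 2, 3, 12, 13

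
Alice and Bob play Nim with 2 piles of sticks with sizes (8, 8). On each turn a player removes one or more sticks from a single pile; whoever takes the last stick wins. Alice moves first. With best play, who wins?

Compute the nim-sum pairwise:
8 ⊕ 8 = 0
The nim-sum is 0, so this is a P-position: the player to move is in a losing position under optimal play; Alice is about to move from it and so loses — Bob wins.

Bob wins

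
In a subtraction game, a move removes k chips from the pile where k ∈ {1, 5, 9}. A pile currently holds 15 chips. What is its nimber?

Grundy values for subtraction set {1, 5, 9}:
k:     0  1  2  3  4  5  6  7  8  9 10 11 12 13 14 15
g(k):  0  1  0  1  0  1  0  1  0  1  0  1  0  1  0  1
So g(15) = 1.

1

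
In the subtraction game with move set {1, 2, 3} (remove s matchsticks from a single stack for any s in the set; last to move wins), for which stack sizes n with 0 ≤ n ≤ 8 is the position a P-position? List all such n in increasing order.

Build the Grundy sequence with g(k) = mex{g(k−s) : s ∈ {1, 2, 3}, s ≤ k}:
k:     0  1  2  3  4  5  6  7  8
g(k):  0  1  2  3  0  1  2  3  0
The P-positions (g = 0) in 0..8 are 0, 4, 8.

0, 4, 8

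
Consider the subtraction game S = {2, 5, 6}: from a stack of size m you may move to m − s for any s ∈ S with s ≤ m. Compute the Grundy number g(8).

Compute g(0), g(1), … for moves {2, 5, 6}:
k:     0  1  2  3  4  5  6  7  8
g(k):  0  0  1  1  0  2  1  3  0
So g(8) = 0.

0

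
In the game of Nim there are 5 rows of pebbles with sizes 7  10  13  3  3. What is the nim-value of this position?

Nim-sum: 7 XOR 10 XOR 13 XOR 3 XOR 3 = 0.

0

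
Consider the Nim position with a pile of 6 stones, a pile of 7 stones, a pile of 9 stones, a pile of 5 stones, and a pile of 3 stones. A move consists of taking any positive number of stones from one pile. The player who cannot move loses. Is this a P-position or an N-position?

Compute the nim-sum pairwise:
6 ⊕ 7 = 1
1 ⊕ 9 = 8
8 ⊕ 5 = 13
13 ⊕ 3 = 14
The nim-sum is 14 ≠ 0, so this is an N-position: the player to move can win.

N-position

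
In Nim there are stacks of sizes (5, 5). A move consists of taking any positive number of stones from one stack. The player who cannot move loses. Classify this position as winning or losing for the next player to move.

Losing position

Compute the nim-sum pairwise:
5 ⊕ 5 = 0
The nim-sum is 0, so this is a P-position: the player to move is in a losing position under optimal play.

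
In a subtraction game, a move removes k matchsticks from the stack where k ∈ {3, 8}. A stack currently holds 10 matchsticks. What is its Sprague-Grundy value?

Grundy values for subtraction set {3, 8}:
k:     0  1  2  3  4  5  6  7  8  9 10
g(k):  0  0  0  1  1  1  0  0  2  1  1
So g(10) = 1.

1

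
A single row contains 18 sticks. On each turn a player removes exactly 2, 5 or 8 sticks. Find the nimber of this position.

2

Grundy values for subtraction set {2, 5, 8}:
k:     0  1  2  3  4  5  6  7  8  9 10 11 12 13 14 15 16 17 18
g(k):  0  0  1  1  0  2  1  0  2  1  0  0  1  1  0  2  1  0  2
So g(18) = 2.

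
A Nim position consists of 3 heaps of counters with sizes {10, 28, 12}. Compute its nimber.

26

Bitwise XOR of the heap sizes:
  01010  (10)
  11100  (28)
  01100  (12)
  -----
  11010  (26)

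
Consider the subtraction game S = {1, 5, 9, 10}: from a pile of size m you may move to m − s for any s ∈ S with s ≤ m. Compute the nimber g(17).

3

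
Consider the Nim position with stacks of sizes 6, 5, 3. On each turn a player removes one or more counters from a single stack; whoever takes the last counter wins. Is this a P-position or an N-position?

P-position

In binary:
  110  (6)
  101  (5)
  011  (3)
  ---
  000  (0)
The nim-sum is 0, so this is a P-position: the player to move is in a losing position under optimal play.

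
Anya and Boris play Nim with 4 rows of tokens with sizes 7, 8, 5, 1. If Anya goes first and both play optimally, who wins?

Compute the nim-sum pairwise:
7 ^ 8 = 15
15 ^ 5 = 10
10 ^ 1 = 11
The nim-sum is 11 ≠ 0, so this is an N-position: the player to move can win; Anya has a winning move.

Anya wins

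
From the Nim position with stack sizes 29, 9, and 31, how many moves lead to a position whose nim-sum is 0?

3

Compute the nim-sum pairwise:
29 ⊕ 9 = 20
20 ⊕ 31 = 11
The overall nim-sum is X = 11. A stack of size p has a winning move iff p XOR X < p (reduce it to p XOR X).
  29: 29 XOR 11 = 22 < 29 — winning move (to 22).
  9: 9 XOR 11 = 2 < 9 — winning move (to 2).
  31: 31 XOR 11 = 20 < 31 — winning move (to 20).
That gives 3 winning moves.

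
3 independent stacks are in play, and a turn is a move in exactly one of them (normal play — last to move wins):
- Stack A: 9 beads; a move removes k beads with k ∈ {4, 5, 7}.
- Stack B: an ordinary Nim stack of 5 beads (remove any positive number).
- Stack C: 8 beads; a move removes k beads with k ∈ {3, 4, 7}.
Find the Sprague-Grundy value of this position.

5

Grundy values for stack A (subtraction set {4, 5, 7}):
k:     0  1  2  3  4  5  6  7  8  9
g(k):  0  0  0  0  1  1  1  1  2  2
So g(9) = 2.
Stack B is a plain Nim stack of size 5, so its Grundy value is 5.
Grundy values for stack C (subtraction set {3, 4, 7}):
g(0) = mex{} = 0
g(1) = mex{} = 0
g(2) = mex{} = 0
g(3) = mex{0} = 1
g(4) = mex{0} = 1
g(5) = mex{0} = 1
g(6) = mex{0,1} = 2
g(7) = mex{0,1} = 2
g(8) = mex{0,1} = 2
So g(8) = 2.
By the Sprague-Grundy theorem, the Grundy value of a sum of independent games is the XOR of the component values.
Combined value = 2 ⊕ 5 ⊕ 2 = 5.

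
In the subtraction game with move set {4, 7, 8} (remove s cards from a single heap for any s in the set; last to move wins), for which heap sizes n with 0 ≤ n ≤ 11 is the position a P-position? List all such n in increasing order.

0, 1, 2, 3

Build the Grundy sequence with g(k) = mex{g(k−s) : s ∈ {4, 7, 8}, s ≤ k}:
k:     0  1  2  3  4  5  6  7  8  9 10 11
g(k):  0  0  0  0  1  1  1  1  2  2  2  2
The P-positions (g = 0) in 0..11 are 0, 1, 2, 3.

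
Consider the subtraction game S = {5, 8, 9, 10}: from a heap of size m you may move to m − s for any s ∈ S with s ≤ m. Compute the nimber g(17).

Compute g(0), g(1), … for moves {5, 8, 9, 10}:
k:     0  1  2  3  4  5  6  7  8  9 10 11 12 13 14 15 16 17
g(k):  0  0  0  0  0  1  1  1  1  1  2  2  2  2  2  0  0  0
So g(17) = 0.

0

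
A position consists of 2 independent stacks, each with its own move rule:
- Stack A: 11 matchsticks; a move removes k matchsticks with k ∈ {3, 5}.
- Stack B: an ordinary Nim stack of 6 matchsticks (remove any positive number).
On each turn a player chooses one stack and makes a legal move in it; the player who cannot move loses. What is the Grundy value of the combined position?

Grundy values for stack A (subtraction set {3, 5}):
g(0) = mex{} = 0
g(1) = mex{} = 0
g(2) = mex{} = 0
g(3) = mex{0} = 1
g(4) = mex{0} = 1
g(5) = mex{0} = 1
g(6) = mex{0,1} = 2
g(7) = mex{0,1} = 2
g(8) = mex{1} = 0
g(9) = mex{1,2} = 0
g(10) = mex{1,2} = 0
g(11) = mex{0,2} = 1
So g(11) = 1.
Stack B is a plain Nim stack of size 6, so its Grundy value is 6.
By the Sprague-Grundy theorem, the Grundy value of a sum of independent games is the XOR of the component values.
Combined value = 1 ⊕ 6 = 7.

7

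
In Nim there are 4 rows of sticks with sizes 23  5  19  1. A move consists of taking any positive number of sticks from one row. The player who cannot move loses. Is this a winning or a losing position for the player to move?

Losing position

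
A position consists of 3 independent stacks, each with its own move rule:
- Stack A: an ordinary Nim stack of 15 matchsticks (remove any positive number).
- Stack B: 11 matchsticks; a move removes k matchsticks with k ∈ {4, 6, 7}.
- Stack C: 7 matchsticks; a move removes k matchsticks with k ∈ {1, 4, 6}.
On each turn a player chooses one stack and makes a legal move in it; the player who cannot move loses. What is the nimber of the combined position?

15

Stack A is a plain Nim stack of size 15, so its Grundy value is 15.
For stack B, compute g(0), g(1), … with moves {4, 6, 7}:
k:     0  1  2  3  4  5  6  7  8  9 10 11
g(k):  0  0  0  0  1  1  1  1  2  2  2  0
So g(11) = 0.
For stack C, compute g(0), g(1), … with moves {1, 4, 6}:
g(0) = mex{} = 0
g(1) = mex{0} = 1
g(2) = mex{1} = 0
g(3) = mex{0} = 1
g(4) = mex{0,1} = 2
g(5) = mex{1,2} = 0
g(6) = mex{0} = 1
g(7) = mex{1} = 0
So g(7) = 0.
By the Sprague-Grundy theorem, the Grundy value of a sum of independent games is the XOR of the component values.
Combined value = 15 XOR 0 XOR 0 = 15.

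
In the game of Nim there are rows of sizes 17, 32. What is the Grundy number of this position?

Nim-sum: 17 ^ 32 = 49.

49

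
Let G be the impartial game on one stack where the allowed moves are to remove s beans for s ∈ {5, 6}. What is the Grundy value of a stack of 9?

Compute g(0), g(1), … for moves {5, 6}:
g(0) = mex{} = 0
g(1) = mex{} = 0
g(2) = mex{} = 0
g(3) = mex{} = 0
g(4) = mex{} = 0
g(5) = mex{0} = 1
g(6) = mex{0} = 1
g(7) = mex{0} = 1
g(8) = mex{0} = 1
g(9) = mex{0} = 1
So g(9) = 1.

1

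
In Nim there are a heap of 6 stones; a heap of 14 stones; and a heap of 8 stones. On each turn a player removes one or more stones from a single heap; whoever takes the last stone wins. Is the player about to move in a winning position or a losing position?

Losing position

Compute the nim-sum pairwise:
6 ^ 14 = 8
8 ^ 8 = 0
The nim-sum is 0, so this is a P-position: the player to move is in a losing position under optimal play.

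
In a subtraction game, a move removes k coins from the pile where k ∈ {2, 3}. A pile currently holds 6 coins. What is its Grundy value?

Build the Grundy sequence with g(k) = mex{g(k−s) : s ∈ {2, 3}, s ≤ k}:
k:     0  1  2  3  4  5  6
g(k):  0  0  1  1  2  0  0
So g(6) = 0.

0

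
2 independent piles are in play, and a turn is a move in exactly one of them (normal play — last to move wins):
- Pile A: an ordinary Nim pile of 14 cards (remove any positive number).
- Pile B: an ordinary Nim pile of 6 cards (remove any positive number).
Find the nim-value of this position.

8

Pile A is a plain Nim pile of size 14, so its Grundy value is 14.
Pile B is a plain Nim pile of size 6, so its Grundy value is 6.
The value of a disjunctive sum is the nim-sum of the parts.
Combined value = 14 XOR 6 = 8.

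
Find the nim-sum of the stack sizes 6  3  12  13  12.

Compute the nim-sum pairwise:
6 XOR 3 = 5
5 XOR 12 = 9
9 XOR 13 = 4
4 XOR 12 = 8

8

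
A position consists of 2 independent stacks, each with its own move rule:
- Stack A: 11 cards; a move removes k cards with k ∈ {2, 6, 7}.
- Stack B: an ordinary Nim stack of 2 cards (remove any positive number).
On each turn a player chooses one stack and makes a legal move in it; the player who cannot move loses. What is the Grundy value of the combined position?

3

For stack A, compute g(0), g(1), … with moves {2, 6, 7}:
g(0) = mex{} = 0
g(1) = mex{} = 0
g(2) = mex{0} = 1
g(3) = mex{0} = 1
g(4) = mex{1} = 0
g(5) = mex{1} = 0
g(6) = mex{0} = 1
g(7) = mex{0} = 1
g(8) = mex{0,1} = 2
g(9) = mex{1} = 0
g(10) = mex{0,1,2} = 3
g(11) = mex{0} = 1
So g(11) = 1.
Stack B is a plain Nim stack of size 2, so its Grundy value is 2.
By the Sprague-Grundy theorem, the Grundy value of a sum of independent games is the XOR of the component values.
Combined value = 1 ⊕ 2 = 3.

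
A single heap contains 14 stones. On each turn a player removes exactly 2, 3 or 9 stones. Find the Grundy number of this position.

Build the Grundy sequence with g(k) = mex{g(k−s) : s ∈ {2, 3, 9}, s ≤ k}:
k:     0  1  2  3  4  5  6  7  8  9 10 11 12 13 14
g(k):  0  0  1  1  2  0  0  1  1  2  2  0  0  1  1
So g(14) = 1.

1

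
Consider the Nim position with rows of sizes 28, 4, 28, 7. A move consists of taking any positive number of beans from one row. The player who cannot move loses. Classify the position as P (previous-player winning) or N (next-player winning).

Write each in binary and XOR column by column:
  11100  (28)
  00100  (4)
  11100  (28)
  00111  (7)
  -----
  00011  (3)
The nim-sum is 3 ≠ 0, so this is an N-position: the player to move can win.

N-position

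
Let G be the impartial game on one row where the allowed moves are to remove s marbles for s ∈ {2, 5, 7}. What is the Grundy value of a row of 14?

Compute g(0), g(1), … for moves {2, 5, 7}:
g(0) = mex{} = 0
g(1) = mex{} = 0
g(2) = mex{0} = 1
g(3) = mex{0} = 1
g(4) = mex{1} = 0
g(5) = mex{0,1} = 2
g(6) = mex{0} = 1
g(7) = mex{0,1,2} = 3
g(8) = mex{0,1} = 2
g(9) = mex{0,1,3} = 2
g(10) = mex{1,2} = 0
g(11) = mex{0,1,2} = 3
g(12) = mex{0,2,3} = 1
g(13) = mex{1,2,3} = 0
g(14) = mex{1,2,3} = 0
So g(14) = 0.

0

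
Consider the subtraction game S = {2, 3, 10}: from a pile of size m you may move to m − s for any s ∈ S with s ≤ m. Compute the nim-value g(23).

3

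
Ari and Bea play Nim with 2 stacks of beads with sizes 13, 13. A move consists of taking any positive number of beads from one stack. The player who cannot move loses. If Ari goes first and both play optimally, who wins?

Bea wins

Write each in binary and XOR column by column:
  1101  (13)
  1101  (13)
  ----
  0000  (0)
The nim-sum is 0, so this is a P-position: the player to move is in a losing position under optimal play; Ari is about to move from it and so loses — Bea wins.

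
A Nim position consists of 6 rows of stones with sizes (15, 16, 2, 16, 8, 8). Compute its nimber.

Compute the nim-sum pairwise:
15 ⊕ 16 = 31
31 ⊕ 2 = 29
29 ⊕ 16 = 13
13 ⊕ 8 = 5
5 ⊕ 8 = 13

13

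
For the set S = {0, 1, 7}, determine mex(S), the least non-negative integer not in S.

2

The values 0, 1 are all present; 2 is the first non-negative integer missing from the set.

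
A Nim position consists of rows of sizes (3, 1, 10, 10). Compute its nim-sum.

2

Compute the nim-sum pairwise:
3 ⊕ 1 = 2
2 ⊕ 10 = 8
8 ⊕ 10 = 2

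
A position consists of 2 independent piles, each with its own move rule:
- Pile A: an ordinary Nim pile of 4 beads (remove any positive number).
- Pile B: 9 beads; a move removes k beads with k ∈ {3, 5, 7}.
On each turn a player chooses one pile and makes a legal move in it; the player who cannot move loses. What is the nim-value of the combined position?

Pile A is a plain Nim pile of size 4, so its Grundy value is 4.
Build the Grundy sequence for pile B with g(k) = mex{g(k−s) : s ∈ {3, 5, 7}, s ≤ k}:
k:     0  1  2  3  4  5  6  7  8  9
g(k):  0  0  0  1  1  1  2  2  2  3
So g(9) = 3.
The value of a disjunctive sum is the nim-sum of the parts.
Combined value = 4 ⊕ 3 = 7.

7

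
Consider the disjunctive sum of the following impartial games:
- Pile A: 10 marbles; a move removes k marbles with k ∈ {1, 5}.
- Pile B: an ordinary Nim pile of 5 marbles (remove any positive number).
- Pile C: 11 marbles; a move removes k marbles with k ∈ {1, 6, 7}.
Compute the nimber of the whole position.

6

Grundy values for pile A (subtraction set {1, 5}):
g(0) = mex{} = 0
g(1) = mex{0} = 1
g(2) = mex{1} = 0
g(3) = mex{0} = 1
g(4) = mex{1} = 0
g(5) = mex{0} = 1
g(6) = mex{1} = 0
g(7) = mex{0} = 1
g(8) = mex{1} = 0
g(9) = mex{0} = 1
g(10) = mex{1} = 0
So g(10) = 0.
Pile B is a plain Nim pile of size 5, so its Grundy value is 5.
For pile C, compute g(0), g(1), … with moves {1, 6, 7}:
k:     0  1  2  3  4  5  6  7  8  9 10 11
g(k):  0  1  0  1  0  1  2  3  2  3  2  3
So g(11) = 3.
By the Sprague-Grundy theorem, the Grundy value of a sum of independent games is the XOR of the component values.
Combined value = 0 ⊕ 5 ⊕ 3 = 6.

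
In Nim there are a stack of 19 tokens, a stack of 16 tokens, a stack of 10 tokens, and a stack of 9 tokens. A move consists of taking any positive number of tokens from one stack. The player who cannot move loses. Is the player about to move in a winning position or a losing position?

Losing position

Nim-sum: 19 ⊕ 16 ⊕ 10 ⊕ 9 = 0.
The nim-sum is 0, so this is a P-position: the player to move is in a losing position under optimal play.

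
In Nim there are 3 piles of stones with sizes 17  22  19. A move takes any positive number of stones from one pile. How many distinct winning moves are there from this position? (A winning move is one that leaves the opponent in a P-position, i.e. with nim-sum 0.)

3

Bitwise XOR of the heap sizes:
  10001  (17)
  10110  (22)
  10011  (19)
  -----
  10100  (20)
The overall nim-sum is X = 20. A pile of size p has a winning move iff p XOR X < p (reduce it to p XOR X).
  17: 17 XOR 20 = 5 < 17 — winning move (to 5).
  22: 22 XOR 20 = 2 < 22 — winning move (to 2).
  19: 19 XOR 20 = 7 < 19 — winning move (to 7).
That gives 3 winning moves.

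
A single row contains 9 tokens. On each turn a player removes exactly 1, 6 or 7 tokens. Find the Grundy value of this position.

3

Grundy values for subtraction set {1, 6, 7}:
k:     0  1  2  3  4  5  6  7  8  9
g(k):  0  1  0  1  0  1  2  3  2  3
So g(9) = 3.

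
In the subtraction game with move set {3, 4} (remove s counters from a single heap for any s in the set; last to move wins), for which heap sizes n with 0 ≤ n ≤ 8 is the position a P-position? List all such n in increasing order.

0, 1, 2, 7, 8

Compute g(0), g(1), … for moves {3, 4}:
k:     0  1  2  3  4  5  6  7  8
g(k):  0  0  0  1  1  1  2  0  0
The P-positions (g = 0) in 0..8 are 0, 1, 2, 7, 8.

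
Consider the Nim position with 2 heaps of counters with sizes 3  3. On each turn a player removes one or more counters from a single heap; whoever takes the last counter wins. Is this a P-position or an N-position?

Compute the nim-sum pairwise:
3 ⊕ 3 = 0
The nim-sum is 0, so this is a P-position: the player to move is in a losing position under optimal play.

P-position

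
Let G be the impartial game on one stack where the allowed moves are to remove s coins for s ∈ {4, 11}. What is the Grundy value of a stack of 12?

Compute g(0), g(1), … for moves {4, 11}:
k:     0  1  2  3  4  5  6  7  8  9 10 11 12
g(k):  0  0  0  0  1  1  1  1  0  0  0  2  1
So g(12) = 1.

1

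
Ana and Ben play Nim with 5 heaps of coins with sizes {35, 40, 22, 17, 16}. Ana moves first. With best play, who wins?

Ana wins

Nim-sum: 35 ^ 40 ^ 22 ^ 17 ^ 16 = 28.
The nim-sum is 28 ≠ 0, so this is an N-position: the player to move can win; Ana has a winning move.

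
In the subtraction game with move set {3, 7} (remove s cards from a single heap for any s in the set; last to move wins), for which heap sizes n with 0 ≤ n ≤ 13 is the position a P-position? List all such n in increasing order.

0, 1, 2, 6, 10, 11, 12

Compute g(0), g(1), … for moves {3, 7}:
k:     0  1  2  3  4  5  6  7  8  9 10 11 12 13
g(k):  0  0  0  1  1  1  0  2  2  1  0  0  0  1
The P-positions (g = 0) in 0..13 are 0, 1, 2, 6, 10, 11, 12.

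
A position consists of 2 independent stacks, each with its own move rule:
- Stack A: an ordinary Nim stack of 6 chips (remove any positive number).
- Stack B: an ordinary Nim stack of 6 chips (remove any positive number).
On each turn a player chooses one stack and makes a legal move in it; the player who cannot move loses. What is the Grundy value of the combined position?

0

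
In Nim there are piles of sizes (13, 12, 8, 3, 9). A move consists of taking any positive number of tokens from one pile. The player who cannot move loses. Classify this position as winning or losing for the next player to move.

Compute the nim-sum pairwise:
13 ^ 12 = 1
1 ^ 8 = 9
9 ^ 3 = 10
10 ^ 9 = 3
The nim-sum is 3 ≠ 0, so this is an N-position: the player to move can win.

Winning position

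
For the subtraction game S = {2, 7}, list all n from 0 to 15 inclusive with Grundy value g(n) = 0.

Compute g(0), g(1), … for moves {2, 7}:
k:     0  1  2  3  4  5  6  7  8  9 10 11 12 13 14 15
g(k):  0  0  1  1  0  0  1  1  2  0  0  1  1  0  0  1
The P-positions (g = 0) in 0..15 are 0, 1, 4, 5, 9, 10, 13, 14.

0, 1, 4, 5, 9, 10, 13, 14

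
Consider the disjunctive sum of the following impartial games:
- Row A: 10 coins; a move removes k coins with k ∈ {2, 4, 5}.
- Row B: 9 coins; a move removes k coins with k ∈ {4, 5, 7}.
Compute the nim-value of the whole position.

Grundy values for row A (subtraction set {2, 4, 5}):
g(0) = mex{} = 0
g(1) = mex{} = 0
g(2) = mex{0} = 1
g(3) = mex{0} = 1
g(4) = mex{0,1} = 2
g(5) = mex{0,1} = 2
g(6) = mex{0,1,2} = 3
g(7) = mex{1,2} = 0
g(8) = mex{1,2,3} = 0
g(9) = mex{0,2} = 1
g(10) = mex{0,2,3} = 1
So g(10) = 1.
Grundy values for row B (subtraction set {4, 5, 7}):
g(0) = mex{} = 0
g(1) = mex{} = 0
g(2) = mex{} = 0
g(3) = mex{} = 0
g(4) = mex{0} = 1
g(5) = mex{0} = 1
g(6) = mex{0} = 1
g(7) = mex{0} = 1
g(8) = mex{0,1} = 2
g(9) = mex{0,1} = 2
So g(9) = 2.
By the Sprague-Grundy theorem, the Grundy value of a sum of independent games is the XOR of the component values.
Combined value = 1 ⊕ 2 = 3.

3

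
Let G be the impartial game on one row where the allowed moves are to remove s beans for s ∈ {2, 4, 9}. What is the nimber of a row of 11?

2

Build the Grundy sequence with g(k) = mex{g(k−s) : s ∈ {2, 4, 9}, s ≤ k}:
g(0) = mex{} = 0
g(1) = mex{} = 0
g(2) = mex{0} = 1
g(3) = mex{0} = 1
g(4) = mex{0,1} = 2
g(5) = mex{0,1} = 2
g(6) = mex{1,2} = 0
g(7) = mex{1,2} = 0
g(8) = mex{0,2} = 1
g(9) = mex{0,2} = 1
g(10) = mex{0,1} = 2
g(11) = mex{0,1} = 2
So g(11) = 2.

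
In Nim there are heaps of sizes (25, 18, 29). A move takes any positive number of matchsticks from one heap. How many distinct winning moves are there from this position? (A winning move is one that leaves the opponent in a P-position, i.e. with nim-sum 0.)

3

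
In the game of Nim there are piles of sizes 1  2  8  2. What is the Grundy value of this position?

Write each in binary and XOR column by column:
  0001  (1)
  0010  (2)
  1000  (8)
  0010  (2)
  ----
  1001  (9)

9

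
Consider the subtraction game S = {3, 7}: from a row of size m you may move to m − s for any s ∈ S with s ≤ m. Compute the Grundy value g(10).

0

Grundy values for subtraction set {3, 7}:
g(0) = mex{} = 0
g(1) = mex{} = 0
g(2) = mex{} = 0
g(3) = mex{0} = 1
g(4) = mex{0} = 1
g(5) = mex{0} = 1
g(6) = mex{1} = 0
g(7) = mex{0,1} = 2
g(8) = mex{0,1} = 2
g(9) = mex{0} = 1
g(10) = mex{1,2} = 0
So g(10) = 0.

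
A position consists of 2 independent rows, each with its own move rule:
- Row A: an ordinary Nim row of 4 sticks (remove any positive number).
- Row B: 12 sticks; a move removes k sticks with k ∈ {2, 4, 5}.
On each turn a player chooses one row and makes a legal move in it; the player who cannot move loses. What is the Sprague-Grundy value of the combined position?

6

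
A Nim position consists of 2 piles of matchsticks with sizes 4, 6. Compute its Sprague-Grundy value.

2

Nim-sum: 4 XOR 6 = 2.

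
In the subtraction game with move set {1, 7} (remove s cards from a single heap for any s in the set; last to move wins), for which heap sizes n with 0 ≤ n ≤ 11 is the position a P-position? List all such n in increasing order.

Grundy values for subtraction set {1, 7}:
g(0) = mex{} = 0
g(1) = mex{0} = 1
g(2) = mex{1} = 0
g(3) = mex{0} = 1
g(4) = mex{1} = 0
g(5) = mex{0} = 1
g(6) = mex{1} = 0
g(7) = mex{0} = 1
g(8) = mex{1} = 0
g(9) = mex{0} = 1
g(10) = mex{1} = 0
g(11) = mex{0} = 1
The P-positions (g = 0) in 0..11 are 0, 2, 4, 6, 8, 10.

0, 2, 4, 6, 8, 10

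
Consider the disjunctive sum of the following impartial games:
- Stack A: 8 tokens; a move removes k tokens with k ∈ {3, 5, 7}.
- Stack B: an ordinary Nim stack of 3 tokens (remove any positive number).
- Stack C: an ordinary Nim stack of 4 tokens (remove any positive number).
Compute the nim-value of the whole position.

5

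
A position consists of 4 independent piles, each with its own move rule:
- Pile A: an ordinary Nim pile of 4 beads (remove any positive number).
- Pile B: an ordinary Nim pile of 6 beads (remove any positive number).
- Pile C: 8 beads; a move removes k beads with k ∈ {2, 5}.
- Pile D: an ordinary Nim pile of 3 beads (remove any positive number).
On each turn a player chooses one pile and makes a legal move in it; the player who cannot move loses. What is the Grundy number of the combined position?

1

Pile A is a plain Nim pile of size 4, so its Grundy value is 4.
Pile B is a plain Nim pile of size 6, so its Grundy value is 6.
Grundy values for pile C (subtraction set {2, 5}):
k:     0  1  2  3  4  5  6  7  8
g(k):  0  0  1  1  0  2  1  0  0
So g(8) = 0.
Pile D is a plain Nim pile of size 3, so its Grundy value is 3.
By the Sprague-Grundy theorem, the Grundy value of a sum of independent games is the XOR of the component values.
Combined value = 4 XOR 6 XOR 0 XOR 3 = 1.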